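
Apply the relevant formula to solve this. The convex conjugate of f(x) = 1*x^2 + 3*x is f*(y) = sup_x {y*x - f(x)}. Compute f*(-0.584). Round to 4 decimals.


f*(y) = sup_x {y*x - a*x^2 - b*x} = sup_x {(y-b)*x - a*x^2}
FOC: (y - b) - 2a*x = 0 => x* = (y - b)/(2a)
x* = (-0.584 - 3)/(2*1) = -1.792
f*(-0.584) = (y-b)^2/(4a) = (-0.584 - 3)^2/(4*1)
= 12.8451/4 = 3.2113


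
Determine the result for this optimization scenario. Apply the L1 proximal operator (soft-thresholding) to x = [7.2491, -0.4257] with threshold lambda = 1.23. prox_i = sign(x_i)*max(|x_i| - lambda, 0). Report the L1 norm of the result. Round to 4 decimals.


Soft-thresholding with lambda = 1.23:
prox(7.2491) = sign(7.2491)*max(|7.2491| - 1.23, 0) = 6.0191
prox(-0.4257) = sign(-0.4257)*max(|-0.4257| - 1.23, 0) = 0.0
prox(x) = [6.0191, 0.0]
||prox(x)||_1 = 6.0191 + 0.0 = 6.0191


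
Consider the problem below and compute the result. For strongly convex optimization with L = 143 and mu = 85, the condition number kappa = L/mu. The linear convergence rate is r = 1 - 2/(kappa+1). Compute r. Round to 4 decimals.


Step 1: Compute the condition number.
kappa = L/mu = 143/85 = 1.6824
Step 2: Compute the convergence rate.
r = 1 - 2/(kappa + 1) = 1 - 2*mu/(L + mu) = (L - mu)/(L + mu) = 58/228 = 0.2544


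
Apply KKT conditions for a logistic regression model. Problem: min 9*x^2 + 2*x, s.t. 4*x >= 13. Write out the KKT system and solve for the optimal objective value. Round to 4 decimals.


Step 1: Try lambda = 0 (constraint inactive).
x_unc = -2/(2*9) = -0.1111
Check: 4*-0.1111 = -0.4444 < 13 -- violated!
Step 2: Constraint must be active: 4*x = 13
x* = 13/4 = 3.25
lambda = (2*9*3.25 + 2)/4 = 15.125
Step 3: Compute optimal value.
f(x*) = 9*3.25^2 + 2*3.25 = 101.5625


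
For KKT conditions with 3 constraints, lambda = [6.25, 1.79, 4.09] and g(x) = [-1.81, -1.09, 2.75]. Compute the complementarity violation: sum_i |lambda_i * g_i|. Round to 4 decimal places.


KKT complementary slackness check:
lambda_1 * g_1 = 6.25 * -1.81 = -11.3125
lambda_2 * g_2 = 1.79 * -1.09 = -1.9511
lambda_3 * g_3 = 4.09 * 2.75 = 11.2475
Total violation = 11.3125 + 1.9511 + 11.2475 = 24.5111


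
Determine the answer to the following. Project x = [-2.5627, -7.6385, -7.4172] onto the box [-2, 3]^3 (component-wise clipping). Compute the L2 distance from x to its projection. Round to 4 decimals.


Project each component onto [-2, 3].
clip(-2.5627) = -2.0, clip(-7.6385) = -2.0, clip(-7.4172) = -2.0
Projection = [-2.0, -2.0, -2.0]
Squared diffs: [0.3166, 31.7927, 29.3461]
Distance = sqrt(61.4554) = 7.8393


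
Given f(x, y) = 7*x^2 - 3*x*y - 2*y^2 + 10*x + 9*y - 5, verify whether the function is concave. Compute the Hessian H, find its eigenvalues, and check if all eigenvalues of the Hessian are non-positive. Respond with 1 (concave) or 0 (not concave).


The Hessian of f(x,y) = 7*x^2 - 3*x*y - 2*y^2 + 10*x + 9*y - 5 is:
H = [[14, -3], [-3, -4]]
Trace = 14 - 4 = 10
Determinant = 14*-4 - (-3)^2 = -65
Discriminant = (10)^2 - 4*-65 = 360.0
Eigenvalues: lambda_1 = -4.4868, lambda_2 = 14.4868
The function is not concave.

0


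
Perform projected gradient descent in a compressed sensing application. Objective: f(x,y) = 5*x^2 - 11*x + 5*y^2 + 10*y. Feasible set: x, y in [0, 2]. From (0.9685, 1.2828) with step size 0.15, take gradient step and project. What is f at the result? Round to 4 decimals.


Step 1: Compute gradient at (0.9685, 1.2828).
grad_x = 2*5*0.9685 - 11 = -1.315
grad_y = 2*5*1.2828 + 10 = 22.828
Step 2: Gradient step.
x_raw = 0.9685 - 0.15*-1.315 = 1.1658
y_raw = 1.2828 - 0.15*22.828 = -2.1414
Step 3: Project onto [0, 2].
x_proj = clip(1.1658) = 1.1658
y_proj = clip(-2.1414) = 0.0
Step 4: Evaluate f.
f(1.1658, 0.0) = -6.0284


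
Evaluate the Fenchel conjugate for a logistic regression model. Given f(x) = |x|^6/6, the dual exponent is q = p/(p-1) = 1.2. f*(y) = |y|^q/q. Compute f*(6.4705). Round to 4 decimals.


The conjugate exponent q satisfies 1/p + 1/q = 1.
p = 6, so q = 6/(6 - 1) = 1.2
|y|^q = 6.4705^1.2 = 9.3999
f*(6.4705) = 9.3999 / 1.2 = 7.8333


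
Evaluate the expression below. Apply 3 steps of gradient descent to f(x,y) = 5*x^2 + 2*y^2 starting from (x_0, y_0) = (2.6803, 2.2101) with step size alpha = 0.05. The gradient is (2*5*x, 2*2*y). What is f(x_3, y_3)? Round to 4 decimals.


Gradient descent on f(x,y) = 5*x^2 + 2*y^2.
Starting point: (2.6803, 2.2101), alpha = 0.05
Step 1: grad_x = 2*5*2.6803 = 26.803, grad_y = 2*2*2.2101 = 8.8404
  x_1 = 2.6803 - 0.05*26.803 = 1.3402
  y_1 = 2.2101 - 0.05*8.8404 = 1.7681
Step 2: grad_x = 2*5*1.3402 = 13.4015, grad_y = 2*2*1.7681 = 7.0723
  x_2 = 1.3402 - 0.05*13.4015 = 0.6701
  y_2 = 1.7681 - 0.05*7.0723 = 1.4145
Step 3: grad_x = 2*5*0.6701 = 6.7008, grad_y = 2*2*1.4145 = 5.6579
  x_3 = 0.6701 - 0.05*6.7008 = 0.335
  y_3 = 1.4145 - 0.05*5.6579 = 1.1316
f(0.335, 1.1316) = 5*0.335^2 + 2*1.1316^2 = 3.1222


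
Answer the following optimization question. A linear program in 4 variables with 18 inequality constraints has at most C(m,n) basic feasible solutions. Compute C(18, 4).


Each vertex corresponds to some choice of n active constraints out of m, so the number of vertices is at most C(m, n) = m! / (n!(m-n)!).
m = 18, n = 4
Numerator: 18 * 17 * 16 * 15
Denominator: 4! = 24
C(18, 4) = 3060


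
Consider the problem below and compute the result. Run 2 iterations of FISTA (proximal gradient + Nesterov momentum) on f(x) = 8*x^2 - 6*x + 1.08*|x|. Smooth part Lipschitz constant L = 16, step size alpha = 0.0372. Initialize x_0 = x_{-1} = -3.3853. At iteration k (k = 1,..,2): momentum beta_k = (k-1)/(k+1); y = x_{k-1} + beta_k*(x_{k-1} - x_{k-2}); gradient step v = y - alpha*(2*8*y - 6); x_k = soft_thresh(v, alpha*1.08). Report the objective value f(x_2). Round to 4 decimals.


FISTA on f(x) = 8*x^2 - 6*x + 1.08*|x|
L = 16, alpha = 0.0372
Iteration 1: beta = 0.0, y = -3.3853 + 0.0*(-3.3853 + 3.3853) = -3.3853
  grad(y) = -60.1648, v = y - alpha*grad = -1.1472
  prox(v) = soft_thresh(-1.1472, 0.0402) = -1.107
Iteration 2: beta = 0.3333, y = -1.107 + 0.3333*(-1.107 + 3.3853) = -0.3476
  grad(y) = -11.5609, v = y - alpha*grad = 0.0825
  prox(v) = soft_thresh(0.0825, 0.0402) = 0.0423
f(x_2) = 8*0.0423^2 - 6*0.0423 + 1.08*|0.0423| = -0.1939


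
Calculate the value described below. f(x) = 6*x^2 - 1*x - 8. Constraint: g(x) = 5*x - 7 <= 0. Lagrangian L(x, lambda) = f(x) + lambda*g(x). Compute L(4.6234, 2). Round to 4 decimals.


Step 1: Evaluate f(x).
f(4.6234) = 6*4.6234^2 - 1*4.6234 - 8 = 115.6316
Step 2: Evaluate g(x).
g(4.6234) = 5*4.6234 - 7 = 16.117
Step 3: Compute Lagrangian.
L = 115.6316 + 2*16.117 = 147.8656


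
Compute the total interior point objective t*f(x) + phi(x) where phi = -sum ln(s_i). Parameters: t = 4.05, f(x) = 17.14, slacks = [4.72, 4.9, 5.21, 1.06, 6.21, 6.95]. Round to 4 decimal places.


Step 1: Compute log-barrier.
ln values: [1.5518, 1.5892, 1.6506, 0.0583, 1.8262, 1.9387]
phi = -(1.5518 + 1.5892 + 1.6506 + 0.0583 + 1.8262 + 1.9387) = -8.6148
Step 2: Compute augmented objective.
t*f(x) = 4.05*17.14 = 69.417
Total = 69.417 - 8.6148 = 60.8022


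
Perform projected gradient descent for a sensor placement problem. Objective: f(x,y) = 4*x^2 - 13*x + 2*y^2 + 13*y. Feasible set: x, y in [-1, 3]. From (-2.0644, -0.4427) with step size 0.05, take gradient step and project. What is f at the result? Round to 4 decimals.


Step 1: Compute gradient at (-2.0644, -0.4427).
grad_x = 2*4*-2.0644 - 13 = -29.5152
grad_y = 2*2*-0.4427 + 13 = 11.2292
Step 2: Gradient step.
x_raw = -2.0644 - 0.05*-29.5152 = -0.5886
y_raw = -0.4427 - 0.05*11.2292 = -1.0042
Step 3: Project onto [-1, 3].
x_proj = clip(-0.5886) = -0.5886
y_proj = clip(-1.0042) = -1.0
Step 4: Evaluate f.
f(-0.5886, -1.0) = -1.9617


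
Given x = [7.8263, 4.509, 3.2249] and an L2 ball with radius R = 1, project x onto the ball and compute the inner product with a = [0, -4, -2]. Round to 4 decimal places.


Step 1: Compute ||x|| (intermediates to 6 decimals).
||x|| = sqrt(7.8263^2 + 4.509^2 + 3.2249^2) = 9.590726
Step 2: Project.
Since ||x|| > R, scale = R/||x|| = 1/9.590726 = 0.104267, proj(x) = scale * x
proj(x) = [0.816025, 0.47014, 0.336251]
Step 3: Dot product.
a^T * proj(x) = 0*0.816025 - 4*0.47014 - 2*0.336251 = -2.5531


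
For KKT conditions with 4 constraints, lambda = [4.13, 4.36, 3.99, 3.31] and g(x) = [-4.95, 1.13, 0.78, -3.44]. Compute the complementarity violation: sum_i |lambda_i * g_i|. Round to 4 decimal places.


KKT complementary slackness check:
lambda_1 * g_1 = 4.13 * -4.95 = -20.4435
lambda_2 * g_2 = 4.36 * 1.13 = 4.9268
lambda_3 * g_3 = 3.99 * 0.78 = 3.1122
lambda_4 * g_4 = 3.31 * -3.44 = -11.3864
Total violation = 20.4435 + 4.9268 + 3.1122 + 11.3864 = 39.8689


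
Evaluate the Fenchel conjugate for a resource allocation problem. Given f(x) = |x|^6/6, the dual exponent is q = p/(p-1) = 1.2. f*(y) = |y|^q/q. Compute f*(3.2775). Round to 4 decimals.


The conjugate exponent q satisfies 1/p + 1/q = 1.
p = 6, so q = 6/(6 - 1) = 1.2
|y|^q = 3.2775^1.2 = 4.1558
f*(3.2775) = 4.1558 / 1.2 = 3.4631


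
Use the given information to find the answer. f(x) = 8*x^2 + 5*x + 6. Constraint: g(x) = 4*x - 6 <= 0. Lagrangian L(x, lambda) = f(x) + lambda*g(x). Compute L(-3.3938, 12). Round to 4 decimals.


Step 1: Evaluate f(x).
f(-3.3938) = 8*(-3.3938)^2 + 5*(-3.3938) + 6 = 81.174
Step 2: Evaluate g(x).
g(-3.3938) = 4*-3.3938 - 6 = -19.5752
Step 3: Compute Lagrangian.
L = 81.174 + 12*-19.5752 = -153.7284


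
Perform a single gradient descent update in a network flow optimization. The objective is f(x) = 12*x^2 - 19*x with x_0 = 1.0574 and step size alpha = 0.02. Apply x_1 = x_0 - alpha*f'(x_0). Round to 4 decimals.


We compute the gradient at x_0 and apply the update.
f'(x) = 24*x - 19
f'(1.0574) = 24*1.0574 - 19 = 6.3776
x_1 = 1.0574 - 0.02*6.3776 = 0.9298


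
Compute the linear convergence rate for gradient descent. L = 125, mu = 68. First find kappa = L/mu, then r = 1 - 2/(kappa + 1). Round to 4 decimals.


Step 1: Compute the condition number.
kappa = L/mu = 125/68 = 1.8382
Step 2: Compute the convergence rate.
r = 1 - 2/(kappa + 1) = 1 - 2*mu/(L + mu) = (L - mu)/(L + mu) = 57/193 = 0.2953


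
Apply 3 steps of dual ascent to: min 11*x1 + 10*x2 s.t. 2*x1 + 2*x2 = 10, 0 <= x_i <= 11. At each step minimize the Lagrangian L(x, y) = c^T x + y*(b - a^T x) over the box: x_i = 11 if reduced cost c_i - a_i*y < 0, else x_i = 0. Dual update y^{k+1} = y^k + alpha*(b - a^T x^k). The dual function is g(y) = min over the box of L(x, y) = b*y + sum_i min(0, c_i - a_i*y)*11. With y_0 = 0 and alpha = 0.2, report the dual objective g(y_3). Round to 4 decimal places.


Dual ascent for LP: min 11*x1 + 10*x2, 2*x1 + 2*x2 = 10, 0 <= x_i <= 11
Step 1: y^k = 0.0, reduced costs: (11.0, 10.0)
  x^k = (0.0, 0.0), subgradient = b - a^T x = 10.0
  y^{k+1} = 0.0 + 0.2*10.0 = 2.0
Step 2: y^k = 2.0, reduced costs: (7.0, 6.0)
  x^k = (0.0, 0.0), subgradient = b - a^T x = 10.0
  y^{k+1} = 2.0 + 0.2*10.0 = 4.0
Step 3: y^k = 4.0, reduced costs: (3.0, 2.0)
  x^k = (0.0, 0.0), subgradient = b - a^T x = 10.0
  y^{k+1} = 4.0 + 0.2*10.0 = 6.0
Dual objective at y_3 = 6.0: reduced costs (-1.0, -2.0), box minimizer x = (11.0, 11.0)
g(y_3) = b*y + (c1 - a1*y)*x1 + (c2 - a2*y)*x2 = 10*6.0 + (-1.0)*11.0 + (-2.0)*11.0 = 60.0 - 11.0 - 22.0 = 27.0


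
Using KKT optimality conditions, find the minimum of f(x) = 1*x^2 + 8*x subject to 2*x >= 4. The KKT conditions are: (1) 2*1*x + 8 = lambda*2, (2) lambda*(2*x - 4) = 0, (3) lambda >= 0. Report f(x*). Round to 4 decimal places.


Step 1: Try lambda = 0 (constraint inactive).
x_unc = -8/(2*1) = -4.0
Check: 2*-4.0 = -8.0 < 4 -- violated!
Step 2: Constraint must be active: 2*x = 4
x* = 4/2 = 2.0
lambda = (2*1*2.0 + 8)/2 = 6.0
Step 3: Compute optimal value.
f(x*) = 1*2.0^2 + 8*2.0 = 20.0


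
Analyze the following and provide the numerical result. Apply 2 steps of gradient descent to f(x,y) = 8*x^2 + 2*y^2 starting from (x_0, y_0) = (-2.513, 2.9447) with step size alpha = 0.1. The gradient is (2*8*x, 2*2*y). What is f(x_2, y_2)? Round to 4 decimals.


Gradient descent on f(x,y) = 8*x^2 + 2*y^2.
Starting point: (-2.513, 2.9447), alpha = 0.1
Step 1: grad_x = 2*8*-2.513 = -40.208, grad_y = 2*2*2.9447 = 11.7788
  x_1 = -2.513 - 0.1*-40.208 = 1.5078
  y_1 = 2.9447 - 0.1*11.7788 = 1.7668
Step 2: grad_x = 2*8*1.5078 = 24.1248, grad_y = 2*2*1.7668 = 7.0673
  x_2 = 1.5078 - 0.1*24.1248 = -0.9047
  y_2 = 1.7668 - 0.1*7.0673 = 1.0601
f(-0.9047, 1.0601) = 8*(-0.9047)^2 + 2*1.0601^2 = 8.7952


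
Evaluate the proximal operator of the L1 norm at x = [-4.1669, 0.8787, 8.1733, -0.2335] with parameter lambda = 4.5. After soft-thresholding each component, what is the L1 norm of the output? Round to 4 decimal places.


Soft-thresholding with lambda = 4.5:
prox(-4.1669) = sign(-4.1669)*max(|-4.1669| - 4.5, 0) = 0.0
prox(0.8787) = sign(0.8787)*max(|0.8787| - 4.5, 0) = 0.0
prox(8.1733) = sign(8.1733)*max(|8.1733| - 4.5, 0) = 3.6733
prox(-0.2335) = sign(-0.2335)*max(|-0.2335| - 4.5, 0) = 0.0
prox(x) = [0.0, 0.0, 3.6733, 0.0]
||prox(x)||_1 = 0.0 + 0.0 + 3.6733 + 0.0 = 3.6733


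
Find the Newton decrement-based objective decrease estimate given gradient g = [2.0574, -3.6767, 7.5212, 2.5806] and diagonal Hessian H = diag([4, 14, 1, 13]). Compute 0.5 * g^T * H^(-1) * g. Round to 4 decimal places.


Step 1: H is diagonal, so H^(-1) * g = [0.5144, -0.2626, 7.5212, 0.1985].
Step 2: g^T H^(-1) g = sum_i g_i^2 / H_ii
  = (2.0574)^2/4 + (-3.6767)^2/14 + (7.5212)^2/1 + (2.5806)^2/13
  = 1.0582 + 0.9656 + 56.5684 + 0.5123 = 59.1045
Step 3: Objective decrease = 0.5 * g^T H^(-1) g = 29.5523


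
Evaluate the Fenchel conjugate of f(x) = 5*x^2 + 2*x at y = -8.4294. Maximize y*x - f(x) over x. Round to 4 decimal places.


f*(y) = sup_x {y*x - a*x^2 - b*x} = sup_x {(y-b)*x - a*x^2}
FOC: (y - b) - 2a*x = 0 => x* = (y - b)/(2a)
x* = (-8.4294 - 2)/(2*5) = -1.0429
f*(-8.4294) = (y-b)^2/(4a) = (-8.4294 - 2)^2/(4*5)
= 108.7724/20 = 5.4386


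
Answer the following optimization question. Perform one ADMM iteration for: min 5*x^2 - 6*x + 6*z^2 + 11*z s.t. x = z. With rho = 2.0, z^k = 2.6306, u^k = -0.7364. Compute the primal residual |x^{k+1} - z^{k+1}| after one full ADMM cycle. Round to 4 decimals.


ADMM iteration with rho = 2.0, z^k = 2.6306, u^k = -0.7364
Step 1: x-update.
Minimize 5*x^2 - 6*x + (2.0/2)*(x - 2.6306 - 0.7364)^2
FOC: (2*5 + 2.0)*x = 6 + 2.0*(2.6306 + 0.7364)
x^{k+1} = 1.0612
Step 2: z-update.
Minimize 6*z^2 + 11*z + (2.0/2)*(1.0612 - z - 0.7364)^2
FOC: (2*6 + 2.0)*z = -11 + 2.0*(1.0612 - 0.7364)
z^{k+1} = -0.7393
Step 3: u-update.
u^{k+1} = -0.7364 + 1.0612 + 0.7393 = 1.0641
Step 4: Primal residual = |1.0612 + 0.7393| = 1.8005


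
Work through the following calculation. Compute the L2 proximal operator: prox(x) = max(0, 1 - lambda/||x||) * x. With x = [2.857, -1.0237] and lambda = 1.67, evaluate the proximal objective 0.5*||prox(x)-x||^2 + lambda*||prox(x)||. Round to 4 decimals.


Step 1: Compute ||x||.
||x|| = 3.0349
Step 2: Compute scaling factor.
scale = max(0, 1 - 1.67/3.0349) = 0.4497
Step 3: prox(x) = [1.2849, -0.4604]
||prox(x)|| = 1.3649
Step 4: Proximal objective.
0.5*||prox-x||^2 = 1.3945
lambda*||prox|| = 2.2794
Total = 3.6738


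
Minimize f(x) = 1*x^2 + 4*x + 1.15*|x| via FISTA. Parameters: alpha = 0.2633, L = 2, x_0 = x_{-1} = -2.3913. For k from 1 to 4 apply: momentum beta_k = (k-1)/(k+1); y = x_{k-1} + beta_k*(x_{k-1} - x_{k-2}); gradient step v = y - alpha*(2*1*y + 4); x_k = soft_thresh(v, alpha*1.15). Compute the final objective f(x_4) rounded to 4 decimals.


FISTA on f(x) = 1*x^2 + 4*x + 1.15*|x|
L = 2, alpha = 0.2633
Iteration 1: beta = 0.0, y = -2.3913 + 0.0*(-2.3913 + 2.3913) = -2.3913
  grad(y) = -0.7826, v = y - alpha*grad = -2.1852
  prox(v) = soft_thresh(-2.1852, 0.3028) = -1.8824
Iteration 2: beta = 0.3333, y = -1.8824 + 0.3333*(-1.8824 + 2.3913) = -1.7128
  grad(y) = 0.5743, v = y - alpha*grad = -1.8641
  prox(v) = soft_thresh(-1.8641, 0.3028) = -1.5613
Iteration 3: beta = 0.5, y = -1.5613 + 0.5*(-1.5613 + 1.8824) = -1.4007
  grad(y) = 1.1987, v = y - alpha*grad = -1.7163
  prox(v) = soft_thresh(-1.7163, 0.3028) = -1.4135
Iteration 4: beta = 0.6, y = -1.4135 + 0.6*(-1.4135 + 1.5613) = -1.3248
  grad(y) = 1.3504, v = y - alpha*grad = -1.6804
  prox(v) = soft_thresh(-1.6804, 0.3028) = -1.3776
f(x_4) = 1*(-1.3776)^2 + 4*(-1.3776) + 1.15*|-1.3776| = -2.0284


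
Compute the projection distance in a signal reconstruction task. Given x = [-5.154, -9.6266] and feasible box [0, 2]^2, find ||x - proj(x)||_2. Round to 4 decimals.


Project each component onto [0, 2].
clip(-5.154) = 0.0, clip(-9.6266) = 0.0
Projection = [0.0, 0.0]
Squared diffs: [26.5637, 92.6714]
Distance = sqrt(119.2351) = 10.9195


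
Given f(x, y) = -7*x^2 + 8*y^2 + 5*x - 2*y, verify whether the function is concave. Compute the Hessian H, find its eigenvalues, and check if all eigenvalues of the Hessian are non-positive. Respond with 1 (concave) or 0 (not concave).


The Hessian of f(x,y) = -7*x^2 + 8*y^2 + 5*x - 2*y is:
H = [[-14, 0], [0, 16]]
Trace = -14 + 16 = 2
Determinant = -14*16 - (0)^2 = -224
Discriminant = (2)^2 - 4*-224 = 900.0
Eigenvalues: lambda_1 = -14.0, lambda_2 = 16.0
The function is not concave.

0


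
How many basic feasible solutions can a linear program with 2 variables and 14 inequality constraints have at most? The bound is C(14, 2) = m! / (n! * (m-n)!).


Each vertex corresponds to some choice of n active constraints out of m, so the number of vertices is at most C(m, n) = m! / (n!(m-n)!).
m = 14, n = 2
Numerator: 14 * 13
Denominator: 2! = 2
C(14, 2) = 91


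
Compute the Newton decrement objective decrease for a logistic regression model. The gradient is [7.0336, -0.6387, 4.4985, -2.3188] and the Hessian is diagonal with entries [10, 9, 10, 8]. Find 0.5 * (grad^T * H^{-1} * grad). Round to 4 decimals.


Step 1: H is diagonal, so H^(-1) * g = [0.7034, -0.071, 0.4499, -0.2899].
Step 2: g^T H^(-1) g = sum_i g_i^2 / H_ii
  = (7.0336)^2/10 + (-0.6387)^2/9 + (4.4985)^2/10 + (-2.3188)^2/8
  = 4.9472 + 0.0453 + 2.0237 + 0.6721 = 7.6882
Step 3: Objective decrease = 0.5 * g^T H^(-1) g = 3.8441


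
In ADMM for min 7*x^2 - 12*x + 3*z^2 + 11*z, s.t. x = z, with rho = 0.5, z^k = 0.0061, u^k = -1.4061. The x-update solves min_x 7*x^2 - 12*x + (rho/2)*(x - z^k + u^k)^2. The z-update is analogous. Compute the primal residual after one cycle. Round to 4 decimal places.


ADMM iteration with rho = 0.5, z^k = 0.0061, u^k = -1.4061
Step 1: x-update.
Minimize 7*x^2 - 12*x + (0.5/2)*(x - 0.0061 - 1.4061)^2
FOC: (2*7 + 0.5)*x = 12 + 0.5*(0.0061 + 1.4061)
x^{k+1} = 0.8763
Step 2: z-update.
Minimize 3*z^2 + 11*z + (0.5/2)*(0.8763 - z - 1.4061)^2
FOC: (2*3 + 0.5)*z = -11 + 0.5*(0.8763 - 1.4061)
z^{k+1} = -1.7331
Step 3: u-update.
u^{k+1} = -1.4061 + 0.8763 + 1.7331 = 1.2032
Step 4: Primal residual = |0.8763 + 1.7331| = 2.6093


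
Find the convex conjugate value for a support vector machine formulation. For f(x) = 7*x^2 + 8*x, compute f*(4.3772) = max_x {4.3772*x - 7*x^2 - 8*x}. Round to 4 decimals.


f*(y) = sup_x {y*x - a*x^2 - b*x} = sup_x {(y-b)*x - a*x^2}
FOC: (y - b) - 2a*x = 0 => x* = (y - b)/(2a)
x* = (4.3772 - 8)/(2*7) = -0.2588
f*(4.3772) = (y-b)^2/(4a) = (4.3772 - 8)^2/(4*7)
= 13.1247/28 = 0.4687


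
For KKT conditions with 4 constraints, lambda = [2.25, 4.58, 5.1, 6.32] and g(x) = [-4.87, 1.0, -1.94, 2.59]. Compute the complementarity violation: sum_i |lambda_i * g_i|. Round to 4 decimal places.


KKT complementary slackness check:
lambda_1 * g_1 = 2.25 * -4.87 = -10.9575
lambda_2 * g_2 = 4.58 * 1.0 = 4.58
lambda_3 * g_3 = 5.1 * -1.94 = -9.894
lambda_4 * g_4 = 6.32 * 2.59 = 16.3688
Total violation = 10.9575 + 4.58 + 9.894 + 16.3688 = 41.8003


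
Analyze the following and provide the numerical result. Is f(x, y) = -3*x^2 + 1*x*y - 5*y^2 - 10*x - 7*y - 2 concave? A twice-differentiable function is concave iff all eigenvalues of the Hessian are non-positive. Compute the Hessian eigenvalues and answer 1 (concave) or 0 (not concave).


The Hessian of f(x,y) = -3*x^2 + 1*x*y - 5*y^2 - 10*x - 7*y - 2 is:
H = [[-6, 1], [1, -10]]
Trace = -6 - 10 = -16
Determinant = -6*-10 - (1)^2 = 59
Discriminant = (-16)^2 - 4*59 = 20.0
Eigenvalues: lambda_1 = -10.2361, lambda_2 = -5.7639
The function is concave.

1


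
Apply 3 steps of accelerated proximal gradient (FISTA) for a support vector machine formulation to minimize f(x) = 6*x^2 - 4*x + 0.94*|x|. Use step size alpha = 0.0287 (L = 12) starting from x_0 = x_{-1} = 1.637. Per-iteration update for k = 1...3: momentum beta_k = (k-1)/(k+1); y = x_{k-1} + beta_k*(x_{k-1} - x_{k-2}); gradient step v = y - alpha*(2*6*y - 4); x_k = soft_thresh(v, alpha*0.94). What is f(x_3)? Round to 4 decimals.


FISTA on f(x) = 6*x^2 - 4*x + 0.94*|x|
L = 12, alpha = 0.0287
Iteration 1: beta = 0.0, y = 1.637 + 0.0*(1.637 - 1.637) = 1.637
  grad(y) = 15.644, v = y - alpha*grad = 1.188
  prox(v) = soft_thresh(1.188, 0.027) = 1.161
Iteration 2: beta = 0.3333, y = 1.161 + 0.3333*(1.161 - 1.637) = 1.0024
  grad(y) = 8.0286, v = y - alpha*grad = 0.772
  prox(v) = soft_thresh(0.772, 0.027) = 0.745
Iteration 3: beta = 0.5, y = 0.745 + 0.5*(0.745 - 1.161) = 0.537
  grad(y) = 2.4435, v = y - alpha*grad = 0.4668
  prox(v) = soft_thresh(0.4668, 0.027) = 0.4399
f(x_3) = 6*0.4399^2 - 4*0.4399 + 0.94*|0.4399| = -0.1851


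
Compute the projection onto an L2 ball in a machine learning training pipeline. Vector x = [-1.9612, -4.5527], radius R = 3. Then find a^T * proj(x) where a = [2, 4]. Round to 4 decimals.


Step 1: Compute ||x|| (intermediates to 6 decimals).
||x|| = sqrt((-1.9612)^2 + (-4.5527)^2) = 4.957155
Step 2: Project.
Since ||x|| > R, scale = R/||x|| = 3/4.957155 = 0.605186, proj(x) = scale * x
proj(x) = [-1.186891, -2.75523]
Step 3: Dot product.
a^T * proj(x) = 2*(-1.186891) + 4*(-2.75523) = -13.3947


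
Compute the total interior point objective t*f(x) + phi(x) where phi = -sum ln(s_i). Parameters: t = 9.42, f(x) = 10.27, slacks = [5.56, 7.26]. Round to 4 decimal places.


Step 1: Compute log-barrier.
ln values: [1.7156, 1.9824]
phi = -(1.7156 + 1.9824) = -3.698
Step 2: Compute augmented objective.
t*f(x) = 9.42*10.27 = 96.7434
Total = 96.7434 - 3.698 = 93.0454


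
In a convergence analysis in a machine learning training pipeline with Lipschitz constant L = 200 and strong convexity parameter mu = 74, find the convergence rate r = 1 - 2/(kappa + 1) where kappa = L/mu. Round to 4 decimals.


Step 1: Compute the condition number.
kappa = L/mu = 200/74 = 2.7027
Step 2: Compute the convergence rate.
r = 1 - 2/(kappa + 1) = 1 - 2*mu/(L + mu) = (L - mu)/(L + mu) = 126/274 = 0.4599


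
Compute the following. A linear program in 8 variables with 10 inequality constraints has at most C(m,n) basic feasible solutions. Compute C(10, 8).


Each vertex corresponds to some choice of n active constraints out of m, so the number of vertices is at most C(m, n) = m! / (n!(m-n)!).
m = 10, n = 8
Numerator: 10 * 9 * 8 * 7 * 6 * 5 * 4 * 3
Denominator: 8! = 40320
C(10, 8) = 45


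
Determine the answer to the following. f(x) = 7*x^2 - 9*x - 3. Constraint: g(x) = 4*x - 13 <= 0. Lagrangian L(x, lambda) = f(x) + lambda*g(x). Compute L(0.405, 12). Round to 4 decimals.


Step 1: Evaluate f(x).
f(0.405) = 7*0.405^2 - 9*0.405 - 3 = -5.4968
Step 2: Evaluate g(x).
g(0.405) = 4*0.405 - 13 = -11.38
Step 3: Compute Lagrangian.
L = -5.4968 + 12*-11.38 = -142.0568


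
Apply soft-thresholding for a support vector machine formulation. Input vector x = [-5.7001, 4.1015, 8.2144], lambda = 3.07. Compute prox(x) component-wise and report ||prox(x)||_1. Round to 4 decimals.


Soft-thresholding with lambda = 3.07:
prox(-5.7001) = sign(-5.7001)*max(|-5.7001| - 3.07, 0) = -2.6301
prox(4.1015) = sign(4.1015)*max(|4.1015| - 3.07, 0) = 1.0315
prox(8.2144) = sign(8.2144)*max(|8.2144| - 3.07, 0) = 5.1444
prox(x) = [-2.6301, 1.0315, 5.1444]
||prox(x)||_1 = 2.6301 + 1.0315 + 5.1444 = 8.806


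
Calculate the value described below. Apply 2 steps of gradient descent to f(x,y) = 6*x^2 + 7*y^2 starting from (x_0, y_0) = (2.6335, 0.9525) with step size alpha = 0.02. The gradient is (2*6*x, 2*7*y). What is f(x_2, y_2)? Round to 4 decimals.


Gradient descent on f(x,y) = 6*x^2 + 7*y^2.
Starting point: (2.6335, 0.9525), alpha = 0.02
Step 1: grad_x = 2*6*2.6335 = 31.602, grad_y = 2*7*0.9525 = 13.335
  x_1 = 2.6335 - 0.02*31.602 = 2.0015
  y_1 = 0.9525 - 0.02*13.335 = 0.6858
Step 2: grad_x = 2*6*2.0015 = 24.0175, grad_y = 2*7*0.6858 = 9.6012
  x_2 = 2.0015 - 0.02*24.0175 = 1.5211
  y_2 = 0.6858 - 0.02*9.6012 = 0.4938
f(1.5211, 0.4938) = 6*1.5211^2 + 7*0.4938^2 = 15.5893


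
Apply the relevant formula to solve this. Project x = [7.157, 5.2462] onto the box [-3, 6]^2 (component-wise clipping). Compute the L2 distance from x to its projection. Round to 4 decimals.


Project each component onto [-3, 6].
clip(7.157) = 6.0, clip(5.2462) = 5.2462
Projection = [6.0, 5.2462]
Squared diffs: [1.3386, 0.0]
Distance = sqrt(1.3386) = 1.157


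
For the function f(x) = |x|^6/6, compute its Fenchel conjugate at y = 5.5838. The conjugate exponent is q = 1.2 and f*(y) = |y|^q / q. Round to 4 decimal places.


The conjugate exponent q satisfies 1/p + 1/q = 1.
p = 6, so q = 6/(6 - 1) = 1.2
|y|^q = 5.5838^1.2 = 7.8762
f*(5.5838) = 7.8762 / 1.2 = 6.5635


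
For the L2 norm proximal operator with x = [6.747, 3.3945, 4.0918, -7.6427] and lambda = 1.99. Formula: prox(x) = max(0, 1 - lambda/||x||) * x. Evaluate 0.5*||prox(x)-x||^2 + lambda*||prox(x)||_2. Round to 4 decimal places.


Step 1: Compute ||x||.
||x|| = 11.4978
Step 2: Compute scaling factor.
scale = max(0, 1 - 1.99/11.4978) = 0.8269
Step 3: prox(x) = [5.5792, 2.807, 3.3836, -6.3199]
||prox(x)|| = 9.5078
Step 4: Proximal objective.
0.5*||prox-x||^2 = 1.9801
lambda*||prox|| = 18.9205
Total = 20.9005


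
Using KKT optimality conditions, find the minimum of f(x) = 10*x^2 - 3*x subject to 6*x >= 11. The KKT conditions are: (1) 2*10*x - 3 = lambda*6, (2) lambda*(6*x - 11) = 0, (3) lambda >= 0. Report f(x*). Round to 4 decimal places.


Step 1: Try lambda = 0 (constraint inactive).
x_unc = 3/(2*10) = 0.15
Check: 6*0.15 = 0.9 < 11 -- violated!
Step 2: Constraint must be active: 6*x = 11
x* = 11/6 = 1.8333 (rounded; the exact value 11/6 is used below)
lambda = (2*10*(11/6) - 3)/6 = 5.6111
Step 3: Compute optimal value.
f(x*) = 10*(11/6)^2 - 3*(11/6) = 28.1111


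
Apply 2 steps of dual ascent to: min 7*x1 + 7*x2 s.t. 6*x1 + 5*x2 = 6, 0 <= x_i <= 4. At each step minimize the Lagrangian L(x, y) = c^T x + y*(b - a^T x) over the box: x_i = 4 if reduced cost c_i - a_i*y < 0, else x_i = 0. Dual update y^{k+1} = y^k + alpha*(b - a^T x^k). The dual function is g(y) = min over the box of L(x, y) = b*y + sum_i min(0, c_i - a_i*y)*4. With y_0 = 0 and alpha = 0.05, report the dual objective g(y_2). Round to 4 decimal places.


Dual ascent for LP: min 7*x1 + 7*x2, 6*x1 + 5*x2 = 6, 0 <= x_i <= 4
Step 1: y^k = 0.0, reduced costs: (7.0, 7.0)
  x^k = (0.0, 0.0), subgradient = b - a^T x = 6.0
  y^{k+1} = 0.0 + 0.05*6.0 = 0.3
Step 2: y^k = 0.3, reduced costs: (5.2, 5.5)
  x^k = (0.0, 0.0), subgradient = b - a^T x = 6.0
  y^{k+1} = 0.3 + 0.05*6.0 = 0.6
Dual objective at y_2 = 0.6: reduced costs (3.4, 4.0), box minimizer x = (0.0, 0.0)
g(y_2) = b*y + (c1 - a1*y)*x1 + (c2 - a2*y)*x2 = 6*0.6 + 3.4*0.0 + 4.0*0.0 = 3.6 + 0.0 + 0.0 = 3.6


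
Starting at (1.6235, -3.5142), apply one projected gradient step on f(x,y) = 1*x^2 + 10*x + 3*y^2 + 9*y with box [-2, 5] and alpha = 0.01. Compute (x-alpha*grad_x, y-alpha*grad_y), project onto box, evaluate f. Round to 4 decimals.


Step 1: Compute gradient at (1.6235, -3.5142).
grad_x = 2*1*1.6235 + 10 = 13.247
grad_y = 2*3*-3.5142 + 9 = -12.0852
Step 2: Gradient step.
x_raw = 1.6235 - 0.01*13.247 = 1.491
y_raw = -3.5142 - 0.01*-12.0852 = -3.3933
Step 3: Project onto [-2, 5].
x_proj = clip(1.491) = 1.491
y_proj = clip(-3.3933) = -2.0
Step 4: Evaluate f.
f(1.491, -2.0) = 11.1335


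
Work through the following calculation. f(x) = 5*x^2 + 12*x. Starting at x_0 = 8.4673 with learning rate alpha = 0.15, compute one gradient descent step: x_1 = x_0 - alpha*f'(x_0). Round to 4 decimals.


We compute the gradient at x_0 and apply the update.
f'(x) = 10*x + 12
f'(8.4673) = 10*8.4673 + 12 = 96.673
x_1 = 8.4673 - 0.15*96.673 = -6.0337


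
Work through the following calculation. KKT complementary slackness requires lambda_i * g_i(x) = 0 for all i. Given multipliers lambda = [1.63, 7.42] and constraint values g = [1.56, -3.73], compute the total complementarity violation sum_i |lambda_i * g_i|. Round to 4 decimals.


KKT complementary slackness check:
lambda_1 * g_1 = 1.63 * 1.56 = 2.5428
lambda_2 * g_2 = 7.42 * -3.73 = -27.6766
Total violation = 2.5428 + 27.6766 = 30.2194


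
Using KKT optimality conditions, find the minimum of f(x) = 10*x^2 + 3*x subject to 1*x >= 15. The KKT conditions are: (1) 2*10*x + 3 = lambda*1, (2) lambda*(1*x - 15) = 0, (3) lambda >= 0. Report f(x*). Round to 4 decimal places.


Step 1: Try lambda = 0 (constraint inactive).
x_unc = -3/(2*10) = -0.15
Check: 1*-0.15 = -0.15 < 15 -- violated!
Step 2: Constraint must be active: 1*x = 15
x* = 15/1 = 15.0
lambda = (2*10*15.0 + 3)/1 = 303.0
Step 3: Compute optimal value.
f(x*) = 10*15.0^2 + 3*15.0 = 2295.0


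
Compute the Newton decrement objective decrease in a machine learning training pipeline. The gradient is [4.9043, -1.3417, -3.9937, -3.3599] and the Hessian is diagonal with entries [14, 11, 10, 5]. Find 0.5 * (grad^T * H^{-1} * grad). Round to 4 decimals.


Step 1: H is diagonal, so H^(-1) * g = [0.3503, -0.122, -0.3994, -0.672].
Step 2: g^T H^(-1) g = sum_i g_i^2 / H_ii
  = (4.9043)^2/14 + (-1.3417)^2/11 + (-3.9937)^2/10 + (-3.3599)^2/5
  = 1.718 + 0.1637 + 1.595 + 2.2578 = 5.7344
Step 3: Objective decrease = 0.5 * g^T H^(-1) g = 2.8672


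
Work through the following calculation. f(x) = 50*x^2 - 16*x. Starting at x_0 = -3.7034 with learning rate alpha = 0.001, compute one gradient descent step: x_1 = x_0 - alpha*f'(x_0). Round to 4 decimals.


We compute the gradient at x_0 and apply the update.
f'(x) = 100*x - 16
f'(-3.7034) = 100*-3.7034 - 16 = -386.34
x_1 = -3.7034 - 0.001*-386.34 = -3.3171


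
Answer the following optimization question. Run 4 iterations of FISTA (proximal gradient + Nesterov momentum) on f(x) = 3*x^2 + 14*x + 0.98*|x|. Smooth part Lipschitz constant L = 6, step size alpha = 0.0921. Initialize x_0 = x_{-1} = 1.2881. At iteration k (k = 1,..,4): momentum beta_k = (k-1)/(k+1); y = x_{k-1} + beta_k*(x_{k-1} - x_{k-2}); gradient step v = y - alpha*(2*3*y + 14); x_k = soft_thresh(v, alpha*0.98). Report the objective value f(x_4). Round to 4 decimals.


FISTA on f(x) = 3*x^2 + 14*x + 0.98*|x|
L = 6, alpha = 0.0921
Iteration 1: beta = 0.0, y = 1.2881 + 0.0*(1.2881 - 1.2881) = 1.2881
  grad(y) = 21.7286, v = y - alpha*grad = -0.7131
  prox(v) = soft_thresh(-0.7131, 0.0903) = -0.6228
Iteration 2: beta = 0.3333, y = -0.6228 + 0.3333*(-0.6228 - 1.2881) = -1.2598
  grad(y) = 6.441, v = y - alpha*grad = -1.853
  prox(v) = soft_thresh(-1.853, 0.0903) = -1.7628
Iteration 3: beta = 0.5, y = -1.7628 + 0.5*(-1.7628 + 0.6228) = -2.3328
  grad(y) = 0.0034, v = y - alpha*grad = -2.3331
  prox(v) = soft_thresh(-2.3331, 0.0903) = -2.2428
Iteration 4: beta = 0.6, y = -2.2428 + 0.6*(-2.2428 + 1.7628) = -2.5308
  grad(y) = -1.185, v = y - alpha*grad = -2.4217
  prox(v) = soft_thresh(-2.4217, 0.0903) = -2.3314
f(x_4) = 3*(-2.3314)^2 + 14*(-2.3314) + 0.98*|-2.3314| = -14.0485


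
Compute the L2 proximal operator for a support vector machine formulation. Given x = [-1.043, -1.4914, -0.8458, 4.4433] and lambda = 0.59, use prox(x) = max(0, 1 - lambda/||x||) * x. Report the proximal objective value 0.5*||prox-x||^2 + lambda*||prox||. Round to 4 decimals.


Step 1: Compute ||x||.
||x|| = 4.8755
Step 2: Compute scaling factor.
scale = max(0, 1 - 0.59/4.8755) = 0.879
Step 3: prox(x) = [-0.9168, -1.3109, -0.7434, 3.9056]
||prox(x)|| = 4.2855
Step 4: Proximal objective.
0.5*||prox-x||^2 = 0.1741
lambda*||prox|| = 2.5284
Total = 2.7025


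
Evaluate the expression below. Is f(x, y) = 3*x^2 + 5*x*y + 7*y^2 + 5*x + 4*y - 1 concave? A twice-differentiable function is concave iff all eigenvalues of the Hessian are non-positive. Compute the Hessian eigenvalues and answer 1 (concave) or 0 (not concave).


The Hessian of f(x,y) = 3*x^2 + 5*x*y + 7*y^2 + 5*x + 4*y - 1 is:
H = [[6, 5], [5, 14]]
Trace = 6 + 14 = 20
Determinant = 6*14 - (5)^2 = 59
Discriminant = (20)^2 - 4*59 = 164.0
Eigenvalues: lambda_1 = 3.5969, lambda_2 = 16.4031
The function is not concave.

0


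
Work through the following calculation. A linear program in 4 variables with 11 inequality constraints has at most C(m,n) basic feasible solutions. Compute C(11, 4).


Each vertex corresponds to some choice of n active constraints out of m, so the number of vertices is at most C(m, n) = m! / (n!(m-n)!).
m = 11, n = 4
Numerator: 11 * 10 * 9 * 8
Denominator: 4! = 24
C(11, 4) = 330


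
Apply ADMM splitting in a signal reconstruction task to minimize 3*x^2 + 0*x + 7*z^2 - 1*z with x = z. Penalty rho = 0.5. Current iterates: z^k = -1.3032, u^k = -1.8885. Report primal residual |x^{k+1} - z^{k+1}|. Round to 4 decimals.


ADMM iteration with rho = 0.5, z^k = -1.3032, u^k = -1.8885
Step 1: x-update.
Minimize 3*x^2 + 0*x + (0.5/2)*(x + 1.3032 - 1.8885)^2
FOC: (2*3 + 0.5)*x = 0 + 0.5*(-1.3032 + 1.8885)
x^{k+1} = 0.045
Step 2: z-update.
Minimize 7*z^2 - 1*z + (0.5/2)*(0.045 - z - 1.8885)^2
FOC: (2*7 + 0.5)*z = 1 + 0.5*(0.045 - 1.8885)
z^{k+1} = 0.0054
Step 3: u-update.
u^{k+1} = -1.8885 + 0.045 - 0.0054 = -1.8489
Step 4: Primal residual = |0.045 - 0.0054| = 0.0396


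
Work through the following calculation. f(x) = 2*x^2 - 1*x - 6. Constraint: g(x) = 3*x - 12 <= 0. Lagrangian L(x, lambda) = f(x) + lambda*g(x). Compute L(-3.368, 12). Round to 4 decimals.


Step 1: Evaluate f(x).
f(-3.368) = 2*(-3.368)^2 - 1*(-3.368) - 6 = 20.0548
Step 2: Evaluate g(x).
g(-3.368) = 3*-3.368 - 12 = -22.104
Step 3: Compute Lagrangian.
L = 20.0548 + 12*-22.104 = -245.1932


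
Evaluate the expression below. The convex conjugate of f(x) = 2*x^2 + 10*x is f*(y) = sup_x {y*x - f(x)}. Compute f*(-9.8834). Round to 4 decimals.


f*(y) = sup_x {y*x - a*x^2 - b*x} = sup_x {(y-b)*x - a*x^2}
FOC: (y - b) - 2a*x = 0 => x* = (y - b)/(2a)
x* = (-9.8834 - 10)/(2*2) = -4.9709
f*(-9.8834) = (y-b)^2/(4a) = (-9.8834 - 10)^2/(4*2)
= 395.3496/8 = 49.4187


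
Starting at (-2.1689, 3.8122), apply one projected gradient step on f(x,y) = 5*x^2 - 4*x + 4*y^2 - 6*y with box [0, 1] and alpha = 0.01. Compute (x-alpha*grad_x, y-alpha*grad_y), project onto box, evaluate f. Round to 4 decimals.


Step 1: Compute gradient at (-2.1689, 3.8122).
grad_x = 2*5*-2.1689 - 4 = -25.689
grad_y = 2*4*3.8122 - 6 = 24.4976
Step 2: Gradient step.
x_raw = -2.1689 - 0.01*-25.689 = -1.912
y_raw = 3.8122 - 0.01*24.4976 = 3.5672
Step 3: Project onto [0, 1].
x_proj = clip(-1.912) = 0.0
y_proj = clip(3.5672) = 1.0
Step 4: Evaluate f.
f(0.0, 1.0) = -2.0


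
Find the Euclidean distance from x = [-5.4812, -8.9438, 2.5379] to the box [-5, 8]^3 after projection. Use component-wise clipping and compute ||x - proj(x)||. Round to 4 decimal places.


Project each component onto [-5, 8].
clip(-5.4812) = -5.0, clip(-8.9438) = -5.0, clip(2.5379) = 2.5379
Projection = [-5.0, -5.0, 2.5379]
Squared diffs: [0.2316, 15.5536, 0.0]
Distance = sqrt(15.7852) = 3.973


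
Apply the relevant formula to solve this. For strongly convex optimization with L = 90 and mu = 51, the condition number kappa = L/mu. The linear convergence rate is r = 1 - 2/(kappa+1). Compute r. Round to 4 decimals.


Step 1: Compute the condition number.
kappa = L/mu = 90/51 = 1.7647
Step 2: Compute the convergence rate.
r = 1 - 2/(kappa + 1) = 1 - 2*mu/(L + mu) = (L - mu)/(L + mu) = 39/141 = 0.2766


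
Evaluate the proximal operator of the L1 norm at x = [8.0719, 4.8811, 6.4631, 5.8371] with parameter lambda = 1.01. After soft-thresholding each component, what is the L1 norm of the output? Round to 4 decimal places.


Soft-thresholding with lambda = 1.01:
prox(8.0719) = sign(8.0719)*max(|8.0719| - 1.01, 0) = 7.0619
prox(4.8811) = sign(4.8811)*max(|4.8811| - 1.01, 0) = 3.8711
prox(6.4631) = sign(6.4631)*max(|6.4631| - 1.01, 0) = 5.4531
prox(5.8371) = sign(5.8371)*max(|5.8371| - 1.01, 0) = 4.8271
prox(x) = [7.0619, 3.8711, 5.4531, 4.8271]
||prox(x)||_1 = 7.0619 + 3.8711 + 5.4531 + 4.8271 = 21.2132


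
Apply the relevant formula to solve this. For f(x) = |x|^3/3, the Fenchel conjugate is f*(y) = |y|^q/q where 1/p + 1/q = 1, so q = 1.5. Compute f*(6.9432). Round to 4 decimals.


The conjugate exponent q satisfies 1/p + 1/q = 1.
p = 3, so q = 3/(3 - 1) = 1.5
|y|^q = 6.9432^1.5 = 18.2953
f*(6.9432) = 18.2953 / 1.5 = 12.1969


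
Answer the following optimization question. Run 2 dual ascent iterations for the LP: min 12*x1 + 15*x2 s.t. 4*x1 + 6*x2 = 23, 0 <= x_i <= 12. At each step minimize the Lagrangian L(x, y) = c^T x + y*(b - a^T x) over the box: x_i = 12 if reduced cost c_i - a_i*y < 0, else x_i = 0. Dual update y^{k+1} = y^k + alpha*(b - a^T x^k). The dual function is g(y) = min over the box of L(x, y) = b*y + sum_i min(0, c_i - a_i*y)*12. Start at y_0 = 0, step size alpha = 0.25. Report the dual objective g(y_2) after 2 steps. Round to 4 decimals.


Dual ascent for LP: min 12*x1 + 15*x2, 4*x1 + 6*x2 = 23, 0 <= x_i <= 12
Step 1: y^k = 0.0, reduced costs: (12.0, 15.0)
  x^k = (0.0, 0.0), subgradient = b - a^T x = 23.0
  y^{k+1} = 0.0 + 0.25*23.0 = 5.75
Step 2: y^k = 5.75, reduced costs: (-11.0, -19.5)
  x^k = (12.0, 12.0), subgradient = b - a^T x = -97.0
  y^{k+1} = 5.75 + 0.25*-97.0 = -18.5
Dual objective at y_2 = -18.5: reduced costs (86.0, 126.0), box minimizer x = (0.0, 0.0)
g(y_2) = b*y + (c1 - a1*y)*x1 + (c2 - a2*y)*x2 = 23*(-18.5) + 86.0*0.0 + 126.0*0.0 = -425.5 + 0.0 + 0.0 = -425.5


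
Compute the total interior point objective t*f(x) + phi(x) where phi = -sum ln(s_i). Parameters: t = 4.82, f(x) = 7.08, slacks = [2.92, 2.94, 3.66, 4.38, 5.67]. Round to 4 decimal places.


Step 1: Compute log-barrier.
ln values: [1.0716, 1.0784, 1.2975, 1.477, 1.7352]
phi = -(1.0716 + 1.0784 + 1.2975 + 1.477 + 1.7352) = -6.6597
Step 2: Compute augmented objective.
t*f(x) = 4.82*7.08 = 34.1256
Total = 34.1256 - 6.6597 = 27.4659


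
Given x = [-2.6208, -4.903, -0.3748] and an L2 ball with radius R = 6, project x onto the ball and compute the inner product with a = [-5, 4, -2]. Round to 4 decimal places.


Step 1: Compute ||x|| (intermediates to 6 decimals).
||x|| = sqrt((-2.6208)^2 + (-4.903)^2 + (-0.3748)^2) = 5.572116
Step 2: Project.
Since ||x|| <= R, proj = x (no scaling needed).
proj(x) = [-2.6208, -4.903, -0.3748]
Step 3: Dot product.
a^T * proj(x) = -5*(-2.6208) + 4*(-4.903) - 2*(-0.3748) = -5.7584


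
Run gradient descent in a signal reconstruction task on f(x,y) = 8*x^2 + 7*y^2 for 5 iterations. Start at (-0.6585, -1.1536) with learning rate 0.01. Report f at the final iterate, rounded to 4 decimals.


Gradient descent on f(x,y) = 8*x^2 + 7*y^2.
Starting point: (-0.6585, -1.1536), alpha = 0.01
Step 1: grad_x = 2*8*-0.6585 = -10.536, grad_y = 2*7*-1.1536 = -16.1504
  x_1 = -0.6585 - 0.01*-10.536 = -0.5531
  y_1 = -1.1536 - 0.01*-16.1504 = -0.9921
Step 2: grad_x = 2*8*-0.5531 = -8.8502, grad_y = 2*7*-0.9921 = -13.8893
  x_2 = -0.5531 - 0.01*-8.8502 = -0.4646
  y_2 = -0.9921 - 0.01*-13.8893 = -0.8532
Step 3: grad_x = 2*8*-0.4646 = -7.4342, grad_y = 2*7*-0.8532 = -11.9448
  x_3 = -0.4646 - 0.01*-7.4342 = -0.3903
  y_3 = -0.8532 - 0.01*-11.9448 = -0.7338
Step 4: grad_x = 2*8*-0.3903 = -6.2447, grad_y = 2*7*-0.7338 = -10.2726
  x_4 = -0.3903 - 0.01*-6.2447 = -0.3278
  y_4 = -0.7338 - 0.01*-10.2726 = -0.631
Step 5: grad_x = 2*8*-0.3278 = -5.2456, grad_y = 2*7*-0.631 = -8.8344
  x_5 = -0.3278 - 0.01*-5.2456 = -0.2754
  y_5 = -0.631 - 0.01*-8.8344 = -0.5427
f(-0.2754, -0.5427) = 8*(-0.2754)^2 + 7*(-0.5427)^2 = 2.6683


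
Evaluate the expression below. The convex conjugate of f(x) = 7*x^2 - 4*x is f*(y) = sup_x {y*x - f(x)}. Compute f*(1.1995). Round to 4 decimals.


f*(y) = sup_x {y*x - a*x^2 - b*x} = sup_x {(y-b)*x - a*x^2}
FOC: (y - b) - 2a*x = 0 => x* = (y - b)/(2a)
x* = (1.1995 + 4)/(2*7) = 0.3714
f*(1.1995) = (y-b)^2/(4a) = (1.1995 + 4)^2/(4*7)
= 27.0348/28 = 0.9655
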